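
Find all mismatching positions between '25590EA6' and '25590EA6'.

Differing positions: none. Hamming distance = 0.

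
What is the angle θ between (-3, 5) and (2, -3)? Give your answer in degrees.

With u = (-3, 5), v = (2, -3):
u·v = (-3)·2 + 5·(-3) = (-6) + (-15) = -21.
|u| = √((-3)² + 5²) = √34, |v| = √(2² + (-3)²) = √13, so |u||v| = √(34·13) = √442.
cos θ = (u·v)/(|u||v|) = -21/√442 ≈ -0.998868
θ = arccos(-0.998868) ≈ 177.27°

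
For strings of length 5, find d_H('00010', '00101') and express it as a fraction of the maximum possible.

Differing positions: 3, 4, 5. Hamming distance = 3. The maximum possible Hamming distance for length-5 strings is 5, so d_H/5 = 3/5 = 0.6.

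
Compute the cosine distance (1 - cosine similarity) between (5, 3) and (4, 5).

With u = (5, 3), v = (4, 5):
u·v = 5·4 + 3·5 = 20 + 15 = 35.
|u| = √(5² + 3²) = √34, |v| = √(4² + 5²) = √41, so |u||v| = √(34·41) = √1394.
cos θ = (u·v)/(|u||v|) = 35/√1394 ≈ 0.9374
Cosine distance = 1 - cos θ ≈ 1 - 0.9374 = 0.0626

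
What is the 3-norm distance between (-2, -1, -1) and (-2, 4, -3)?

(Σ|x_i - y_i|^3)^(1/3) = (|-2 - (-2)|^3 + |-1 - 4|^3 + |-1 - (-3)|^3)^(1/3)
= (0^3 + 5^3 + 2^3)^(1/3) = (0 + 125 + 8)^(1/3) = (133)^(1/3) ≈ 5.1045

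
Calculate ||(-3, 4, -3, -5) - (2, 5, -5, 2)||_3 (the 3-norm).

(Σ|x_i - y_i|^3)^(1/3) = (|-3 - 2|^3 + |4 - 5|^3 + |-3 - (-5)|^3 + |-5 - 2|^3)^(1/3)
= (5^3 + 1^3 + 2^3 + 7^3)^(1/3) = (125 + 1 + 8 + 343)^(1/3) = (477)^(1/3) ≈ 7.8134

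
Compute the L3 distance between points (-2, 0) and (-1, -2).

(Σ|x_i - y_i|^3)^(1/3) = (|-2 - (-1)|^3 + |0 - (-2)|^3)^(1/3)
= (1^3 + 2^3)^(1/3) = (1 + 8)^(1/3) = (9)^(1/3) ≈ 2.0801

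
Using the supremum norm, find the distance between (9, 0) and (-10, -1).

max(|x_i - y_i|) = max(|9 - (-10)|, |0 - (-1)|) = max(19, 1) = 19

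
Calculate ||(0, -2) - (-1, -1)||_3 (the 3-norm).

(Σ|x_i - y_i|^3)^(1/3) = (|0 - (-1)|^3 + |-2 - (-1)|^3)^(1/3)
= (1^3 + 1^3)^(1/3) = (1 + 1)^(1/3) = (2)^(1/3) ≈ 1.2599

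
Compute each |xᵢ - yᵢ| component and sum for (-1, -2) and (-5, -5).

Σ|x_i - y_i| = |-1 - (-5)| + |-2 - (-5)| = 4 + 3 = 7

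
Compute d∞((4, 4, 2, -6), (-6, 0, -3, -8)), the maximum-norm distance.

max(|x_i - y_i|) = max(|4 - (-6)|, |4 - 0|, |2 - (-3)|, |-6 - (-8)|) = max(10, 4, 5, 2) = 10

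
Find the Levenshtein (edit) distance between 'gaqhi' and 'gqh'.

Let D[i][j] be the edit distance between the first i characters of 'gaqhi' and the first j characters of 'gqh', with D[i][0] = i, D[0][j] = j, and D[i][j] = D[i-1][j-1] if the characters match, else 1 + min(D[i-1][j], D[i][j-1], D[i-1][j-1]). Filling the table (rows: prefixes of 'gaqhi', columns: prefixes of 'gqh'):
     ε  g  q  h
  ε  0  1  2  3
  g  1  0  1  2
  a  2  1  1  2
  q  3  2  1  2
  h  4  3  2  1
  i  5  4  3  2
The bottom-right entry gives D[5][3] = 2, so no sequence of fewer than 2 edits works. Backtracking through the table gives one optimal edit sequence (2 edits):
  gaqhi → gqhi (del a @2)
  gqhi → gqh (del i @4)
Edit distance = 2.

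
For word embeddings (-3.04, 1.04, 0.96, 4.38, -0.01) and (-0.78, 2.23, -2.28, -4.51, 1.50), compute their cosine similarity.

With u = (-3.04, 1.04, 0.96, 4.38, -0.01), v = (-0.78, 2.23, -2.28, -4.51, 1.50):
u·v = (-3.04)·(-0.78) + 1.04·2.23 + 0.96·(-2.28) + 4.38·(-4.51) + (-0.01)·1.5 = 2.3712 + 2.3192 + (-2.1888) + (-19.7538) + (-0.015) = -17.2672.
|u| = √((-3.04)² + 1.04² + 0.96² + 4.38² + (-0.01)²) = √(9.2416 + 1.0816 + 0.9216 + 19.1844 + 0.0001) = √30.4293, |v| = √((-0.78)² + 2.23² + (-2.28)² + (-4.51)² + 1.5²) = √(0.6084 + 4.9729 + 5.1984 + 20.3401 + 2.25) = √33.3698.
cos θ = (u·v)/(|u||v|) = -17.2672/(√30.4293·√33.3698) ≈ -0.5419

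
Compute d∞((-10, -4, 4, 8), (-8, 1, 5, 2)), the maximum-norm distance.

max(|x_i - y_i|) = max(|-10 - (-8)|, |-4 - 1|, |4 - 5|, |8 - 2|) = max(2, 5, 1, 6) = 6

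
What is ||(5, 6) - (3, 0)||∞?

max(|x_i - y_i|) = max(|5 - 3|, |6 - 0|) = max(2, 6) = 6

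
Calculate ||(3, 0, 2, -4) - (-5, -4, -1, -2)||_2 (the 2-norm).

(Σ|x_i - y_i|^2)^(1/2) = (|3 - (-5)|^2 + |0 - (-4)|^2 + |2 - (-1)|^2 + |-4 - (-2)|^2)^(1/2)
= (8^2 + 4^2 + 3^2 + 2^2)^(1/2) = (64 + 16 + 9 + 4)^(1/2) = (93)^(1/2) ≈ 9.6437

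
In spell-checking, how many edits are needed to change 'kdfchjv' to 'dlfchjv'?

Let D[i][j] be the edit distance between the first i characters of 'kdfchjv' and the first j characters of 'dlfchjv', with D[i][0] = i, D[0][j] = j, and D[i][j] = D[i-1][j-1] if the characters match, else 1 + min(D[i-1][j], D[i][j-1], D[i-1][j-1]). Filling the table (rows: prefixes of 'kdfchjv', columns: prefixes of 'dlfchjv'):
     ε  d  l  f  c  h  j  v
  ε  0  1  2  3  4  5  6  7
  k  1  1  2  3  4  5  6  7
  d  2  1  2  3  4  5  6  7
  f  3  2  2  2  3  4  5  6
  c  4  3  3  3  2  3  4  5
  h  5  4  4  4  3  2  3  4
  j  6  5  5  5  4  3  2  3
  v  7  6  6  6  5  4  3  2
The bottom-right entry gives D[7][7] = 2, so no sequence of fewer than 2 edits works. Backtracking through the table gives one optimal edit sequence (2 edits):
  kdfchjv → ddfchjv (sub k→d @1)
  ddfchjv → dlfchjv (sub d→l @2)
Edit distance = 2.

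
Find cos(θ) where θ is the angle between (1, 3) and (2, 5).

With u = (1, 3), v = (2, 5):
u·v = 1·2 + 3·5 = 2 + 15 = 17.
|u| = √(1² + 3²) = √10, |v| = √(2² + 5²) = √29, so |u||v| = √(10·29) = √290.
cos θ = (u·v)/(|u||v|) = 17/√290 ≈ 0.9983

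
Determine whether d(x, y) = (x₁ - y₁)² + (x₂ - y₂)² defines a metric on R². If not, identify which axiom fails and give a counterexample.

No. The squared Euclidean distance fails the triangle inequality. Counterexample: x = (0, 0), y = (1, 5), z = (2, 10). d(x,z) = 2² + 10² = 104, but d(x,y) + d(y,z) = (1² + 5²) + (1² + 5²) = 26 + 26 = 52. Since 104 > 52, the triangle inequality is violated. (Note: √d, the ordinary Euclidean distance, IS a metric.)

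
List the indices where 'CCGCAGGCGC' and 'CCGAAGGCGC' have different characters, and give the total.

Differing positions: 4. Hamming distance = 1.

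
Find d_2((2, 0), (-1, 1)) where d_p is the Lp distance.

(Σ|x_i - y_i|^2)^(1/2) = (|2 - (-1)|^2 + |0 - 1|^2)^(1/2)
= (3^2 + 1^2)^(1/2) = (9 + 1)^(1/2) = (10)^(1/2) ≈ 3.1623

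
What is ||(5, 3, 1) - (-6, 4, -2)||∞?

max(|x_i - y_i|) = max(|5 - (-6)|, |3 - 4|, |1 - (-2)|) = max(11, 1, 3) = 11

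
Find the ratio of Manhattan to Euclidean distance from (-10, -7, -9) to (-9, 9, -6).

L1 = |-10 - (-9)| + |-7 - 9| + |-9 - (-6)| = 1 + 16 + 3 = 20
L2 = √(1² + 16² + 3²) = √266 ≈ 16.3095
L1 ≥ L2 always (equality iff movement is along one axis); L1 > L2 here.
Ratio L1/L2 = 20/√266 ≈ 1.2263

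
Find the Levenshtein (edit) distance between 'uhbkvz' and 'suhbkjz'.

Let D[i][j] be the edit distance between the first i characters of 'uhbkvz' and the first j characters of 'suhbkjz', with D[i][0] = i, D[0][j] = j, and D[i][j] = D[i-1][j-1] if the characters match, else 1 + min(D[i-1][j], D[i][j-1], D[i-1][j-1]). Filling the table (rows: prefixes of 'uhbkvz', columns: prefixes of 'suhbkjz'):
     ε  s  u  h  b  k  j  z
  ε  0  1  2  3  4  5  6  7
  u  1  1  1  2  3  4  5  6
  h  2  2  2  1  2  3  4  5
  b  3  3  3  2  1  2  3  4
  k  4  4  4  3  2  1  2  3
  v  5  5  5  4  3  2  2  3
  z  6  6  6  5  4  3  3  2
The bottom-right entry gives D[6][7] = 2, so no sequence of fewer than 2 edits works. Backtracking through the table gives one optimal edit sequence (2 edits):
  uhbkvz → suhbkvz (ins s @1)
  suhbkvz → suhbkjz (sub v→j @6)
Edit distance = 2.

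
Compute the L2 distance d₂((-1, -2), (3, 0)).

√(Σ(x_i - y_i)²) = √((-1 - 3)² + (-2 - 0)²)
= √((-4)² + (-2)²) = √(16 + 4) = √20 ≈ 4.4721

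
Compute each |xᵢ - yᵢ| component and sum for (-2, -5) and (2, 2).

Σ|x_i - y_i| = |-2 - 2| + |-5 - 2| = 4 + 7 = 11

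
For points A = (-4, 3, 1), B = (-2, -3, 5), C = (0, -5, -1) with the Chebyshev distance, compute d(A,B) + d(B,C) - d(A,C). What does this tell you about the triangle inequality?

d(A,B) = max(2, 6, 4) = 6, d(B,C) = max(2, 2, 6) = 6, d(A,C) = max(4, 8, 2) = 8.
d(A,B) + d(B,C) - d(A,C) = 6 + 6 - 8 = 12 - 8 = 4. This is ≥ 0, so the triangle inequality holds for these points.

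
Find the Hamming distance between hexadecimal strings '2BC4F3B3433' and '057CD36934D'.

Differing positions: 1, 2, 3, 4, 5, 7, 8, 9, 10, 11. Hamming distance = 10.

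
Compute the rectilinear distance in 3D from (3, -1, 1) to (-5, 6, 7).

Σ|x_i - y_i| = |3 - (-5)| + |-1 - 6| + |1 - 7| = 8 + 7 + 6 = 21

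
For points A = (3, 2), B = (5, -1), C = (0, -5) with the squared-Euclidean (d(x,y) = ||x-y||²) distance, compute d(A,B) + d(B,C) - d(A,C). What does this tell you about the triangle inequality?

d(A,B) = 2² + 3² = 13, d(B,C) = 5² + 4² = 41, d(A,C) = 3² + 7² = 58.
d(A,B) + d(B,C) - d(A,C) = 13 + 41 - 58 = 54 - 58 = -4. This is < 0, so the triangle inequality FAILS for these points (squared-Euclidean is not a metric).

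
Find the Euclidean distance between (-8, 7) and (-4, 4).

√(Σ(x_i - y_i)²) = √((-8 - (-4))² + (7 - 4)²)
= √((-4)² + 3²) = √(16 + 9) = √25 = 5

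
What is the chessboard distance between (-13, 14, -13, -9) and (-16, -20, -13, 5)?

max(|x_i - y_i|) = max(|-13 - (-16)|, |14 - (-20)|, |-13 - (-13)|, |-9 - 5|) = max(3, 34, 0, 14) = 34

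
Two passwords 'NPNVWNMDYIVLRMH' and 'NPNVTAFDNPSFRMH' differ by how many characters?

Differing positions: 5, 6, 7, 9, 10, 11, 12. Hamming distance = 7.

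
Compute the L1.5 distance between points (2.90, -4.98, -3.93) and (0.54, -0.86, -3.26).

(Σ|x_i - y_i|^1.5)^(1/1.5) = (|2.9 - 0.54|^1.5 + |-4.98 - (-0.86)|^1.5 + |-3.93 - (-3.26)|^1.5)^(1/1.5)
= (2.36^1.5 + 4.12^1.5 + 0.67^1.5)^(1/1.5) ≈ (3.6255 + 8.3627 + 0.5484)^(1/1.5) = (12.5366)^(1/1.5) ≈ 5.3966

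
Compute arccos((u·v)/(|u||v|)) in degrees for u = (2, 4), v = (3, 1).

With u = (2, 4), v = (3, 1):
u·v = 2·3 + 4·1 = 6 + 4 = 10.
|u| = √(2² + 4²) = √20, |v| = √(3² + 1²) = √10, so |u||v| = √(20·10) = √200.
cos θ = (u·v)/(|u||v|) = 10/√200 ≈ 0.707107
θ = arccos(0.707107) ≈ 45°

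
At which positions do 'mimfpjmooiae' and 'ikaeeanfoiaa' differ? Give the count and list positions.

Differing positions: 1, 2, 3, 4, 5, 6, 7, 8, 12. Hamming distance = 9.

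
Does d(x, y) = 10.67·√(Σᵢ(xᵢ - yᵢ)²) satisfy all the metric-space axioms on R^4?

Yes. The L2 (Euclidean) norm induces a metric on R^4, and multiplying a metric by a positive constant 10.67 > 0 preserves all four axioms: non-negativity (10.67·||x-y|| ≥ 0), identity (10.67·||x-y|| = 0 ⟺ ||x-y|| = 0 ⟺ x = y), symmetry (||x-y|| = ||y-x||), and the triangle inequality (10.67·||x-z|| ≤ 10.67·||x-y|| + 10.67·||y-z||). So d is a metric.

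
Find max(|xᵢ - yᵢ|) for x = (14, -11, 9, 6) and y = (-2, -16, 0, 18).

max(|x_i - y_i|) = max(|14 - (-2)|, |-11 - (-16)|, |9 - 0|, |6 - 18|) = max(16, 5, 9, 12) = 16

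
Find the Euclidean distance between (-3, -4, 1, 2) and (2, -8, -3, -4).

√(Σ(x_i - y_i)²) = √((-3 - 2)² + (-4 - (-8))² + (1 - (-3))² + (2 - (-4))²)
= √((-5)² + 4² + 4² + 6²) = √(25 + 16 + 16 + 36) = √93 ≈ 9.6437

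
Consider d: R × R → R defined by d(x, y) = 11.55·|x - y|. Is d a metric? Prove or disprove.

Yes. Since |x - y| is a metric on R and 11.55 > 0, the positive scalar multiple 11.55·|x - y| is also a metric: scaling by a positive constant preserves non-negativity, identity (d=0 ⟺ |x-y|=0 ⟺ x=y), symmetry, and the triangle inequality.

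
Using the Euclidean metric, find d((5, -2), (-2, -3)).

√(Σ(x_i - y_i)²) = √((5 - (-2))² + (-2 - (-3))²)
= √(7² + 1²) = √(49 + 1) = √50 ≈ 7.0711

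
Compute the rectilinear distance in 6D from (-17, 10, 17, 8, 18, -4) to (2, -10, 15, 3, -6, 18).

Σ|x_i - y_i| = |-17 - 2| + |10 - (-10)| + |17 - 15| + |8 - 3| + |18 - (-6)| + |-4 - 18| = 19 + 20 + 2 + 5 + 24 + 22 = 92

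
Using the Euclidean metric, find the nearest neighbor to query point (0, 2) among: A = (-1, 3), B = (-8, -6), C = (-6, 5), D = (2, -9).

Distances: d(A) ≈ 1.4142, d(B) ≈ 11.3137, d(C) ≈ 6.7082, d(D) ≈ 11.1803. Nearest: A = (-1, 3) with distance 1.4142.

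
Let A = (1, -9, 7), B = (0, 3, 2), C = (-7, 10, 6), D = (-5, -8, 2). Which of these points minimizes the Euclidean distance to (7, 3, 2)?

Distances: d(A) ≈ 14.3178, d(B) = 7, d(C) ≈ 16.1555, d(D) ≈ 16.2788. Nearest: B = (0, 3, 2) with distance 7.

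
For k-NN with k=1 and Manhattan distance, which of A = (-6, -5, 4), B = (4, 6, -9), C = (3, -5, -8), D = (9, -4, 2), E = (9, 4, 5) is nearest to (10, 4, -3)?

Distances: d(A) = 32, d(B) = 14, d(C) = 21, d(D) = 14, d(E) = 9. Nearest: E = (9, 4, 5) with distance 9.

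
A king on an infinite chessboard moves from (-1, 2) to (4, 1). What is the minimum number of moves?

max(|x_i - y_i|) = max(|-1 - 4|, |2 - 1|) = max(5, 1) = 5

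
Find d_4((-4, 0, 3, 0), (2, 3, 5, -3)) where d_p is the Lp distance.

(Σ|x_i - y_i|^4)^(1/4) = (|-4 - 2|^4 + |0 - 3|^4 + |3 - 5|^4 + |0 - (-3)|^4)^(1/4)
= (6^4 + 3^4 + 2^4 + 3^4)^(1/4) = (1296 + 81 + 16 + 81)^(1/4) = (1474)^(1/4) ≈ 6.1962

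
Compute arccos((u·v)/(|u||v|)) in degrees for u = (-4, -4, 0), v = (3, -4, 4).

With u = (-4, -4, 0), v = (3, -4, 4):
u·v = (-4)·3 + (-4)·(-4) + 0·4 = (-12) + 16 + 0 = 4.
|u| = √((-4)² + (-4)² + 0²) = √32, |v| = √(3² + (-4)² + 4²) = √41, so |u||v| = √(32·41) = √1312.
cos θ = (u·v)/(|u||v|) = 4/√1312 ≈ 0.110432
θ = arccos(0.110432) ≈ 83.66°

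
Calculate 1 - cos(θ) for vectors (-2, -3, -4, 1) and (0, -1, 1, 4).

With u = (-2, -3, -4, 1), v = (0, -1, 1, 4):
u·v = (-2)·0 + (-3)·(-1) + (-4)·1 + 1·4 = 0 + 3 + (-4) + 4 = 3.
|u| = √((-2)² + (-3)² + (-4)² + 1²) = √30, |v| = √(0² + (-1)² + 1² + 4²) = √18, so |u||v| = √(30·18) = √540.
cos θ = (u·v)/(|u||v|) = 3/√540 ≈ 0.1291
Cosine distance = 1 - cos θ ≈ 1 - 0.1291 = 0.8709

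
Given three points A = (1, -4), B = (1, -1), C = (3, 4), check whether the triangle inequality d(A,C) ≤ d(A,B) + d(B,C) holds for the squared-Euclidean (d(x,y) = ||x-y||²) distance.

d(A,B) = 0² + 3² = 9, d(B,C) = 2² + 5² = 29, d(A,C) = 2² + 8² = 68.
d(A,C) = 68 > 9 + 29 = 38. Triangle inequality is VIOLATED. (Squared-Euclidean is not a metric — this is a counterexample.)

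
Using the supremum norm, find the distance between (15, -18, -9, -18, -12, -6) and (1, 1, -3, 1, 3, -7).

max(|x_i - y_i|) = max(|15 - 1|, |-18 - 1|, |-9 - (-3)|, |-18 - 1|, |-12 - 3|, |-6 - (-7)|) = max(14, 19, 6, 19, 15, 1) = 19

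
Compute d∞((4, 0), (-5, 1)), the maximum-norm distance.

max(|x_i - y_i|) = max(|4 - (-5)|, |0 - 1|) = max(9, 1) = 9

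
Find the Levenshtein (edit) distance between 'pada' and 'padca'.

Let D[i][j] be the edit distance between the first i characters of 'pada' and the first j characters of 'padca', with D[i][0] = i, D[0][j] = j, and D[i][j] = D[i-1][j-1] if the characters match, else 1 + min(D[i-1][j], D[i][j-1], D[i-1][j-1]). Filling the table (rows: prefixes of 'pada', columns: prefixes of 'padca'):
     ε  p  a  d  c  a
  ε  0  1  2  3  4  5
  p  1  0  1  2  3  4
  a  2  1  0  1  2  3
  d  3  2  1  0  1  2
  a  4  3  2  1  1  1
The bottom-right entry gives D[4][5] = 1, so no sequence of fewer than 1 edit works. Backtracking through the table gives one optimal edit sequence (1 edit):
  pada → padca (ins c @4)
Edit distance = 1.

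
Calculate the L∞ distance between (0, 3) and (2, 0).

max(|x_i - y_i|) = max(|0 - 2|, |3 - 0|) = max(2, 3) = 3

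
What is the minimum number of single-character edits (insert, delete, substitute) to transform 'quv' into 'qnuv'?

Let D[i][j] be the edit distance between the first i characters of 'quv' and the first j characters of 'qnuv', with D[i][0] = i, D[0][j] = j, and D[i][j] = D[i-1][j-1] if the characters match, else 1 + min(D[i-1][j], D[i][j-1], D[i-1][j-1]). Filling the table (rows: prefixes of 'quv', columns: prefixes of 'qnuv'):
     ε  q  n  u  v
  ε  0  1  2  3  4
  q  1  0  1  2  3
  u  2  1  1  1  2
  v  3  2  2  2  1
The bottom-right entry gives D[3][4] = 1, so no sequence of fewer than 1 edit works. Backtracking through the table gives one optimal edit sequence (1 edit):
  quv → qnuv (ins n @2)
Edit distance = 1.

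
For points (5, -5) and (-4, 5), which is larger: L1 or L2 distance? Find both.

L1 = |5 - (-4)| + |-5 - 5| = 9 + 10 = 19
L2 = √(9² + 10²) = √181 ≈ 13.4536
L1 ≥ L2 always (equality iff movement is along one axis); L1 > L2 here.
Ratio L1/L2 = 19/√181 ≈ 1.4123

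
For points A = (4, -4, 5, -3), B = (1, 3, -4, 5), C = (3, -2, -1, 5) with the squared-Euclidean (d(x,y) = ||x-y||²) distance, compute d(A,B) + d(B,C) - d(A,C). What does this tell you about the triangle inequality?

d(A,B) = 3² + 7² + 9² + 8² = 203, d(B,C) = 2² + 5² + 3² + 0² = 38, d(A,C) = 1² + 2² + 6² + 8² = 105.
d(A,B) + d(B,C) - d(A,C) = 203 + 38 - 105 = 241 - 105 = 136. This is ≥ 0, so the triangle inequality holds for these points.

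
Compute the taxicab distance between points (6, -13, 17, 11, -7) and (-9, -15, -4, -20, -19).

Σ|x_i - y_i| = |6 - (-9)| + |-13 - (-15)| + |17 - (-4)| + |11 - (-20)| + |-7 - (-19)| = 15 + 2 + 21 + 31 + 12 = 81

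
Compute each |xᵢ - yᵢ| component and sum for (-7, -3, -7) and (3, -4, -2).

Σ|x_i - y_i| = |-7 - 3| + |-3 - (-4)| + |-7 - (-2)| = 10 + 1 + 5 = 16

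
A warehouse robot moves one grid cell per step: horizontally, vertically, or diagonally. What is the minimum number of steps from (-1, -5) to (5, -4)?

max(|x_i - y_i|) = max(|-1 - 5|, |-5 - (-4)|) = max(6, 1) = 6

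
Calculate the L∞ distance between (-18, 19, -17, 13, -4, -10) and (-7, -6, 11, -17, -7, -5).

max(|x_i - y_i|) = max(|-18 - (-7)|, |19 - (-6)|, |-17 - 11|, |13 - (-17)|, |-4 - (-7)|, |-10 - (-5)|) = max(11, 25, 28, 30, 3, 5) = 30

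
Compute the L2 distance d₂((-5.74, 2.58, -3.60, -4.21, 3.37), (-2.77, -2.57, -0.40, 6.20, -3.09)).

√(Σ(x_i - y_i)²) = √((-5.74 - (-2.77))² + (2.58 - (-2.57))² + (-3.6 - (-0.4))² + (-4.21 - 6.2)² + (3.37 - (-3.09))²)
= √((-2.97)² + 5.15² + (-3.2)² + (-10.41)² + 6.46²) = √(8.8209 + 26.5225 + 10.24 + 108.3681 + 41.7316) = √195.6831 ≈ 13.9887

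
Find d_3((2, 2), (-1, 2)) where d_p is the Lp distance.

(Σ|x_i - y_i|^3)^(1/3) = (|2 - (-1)|^3 + |2 - 2|^3)^(1/3)
= (3^3 + 0^3)^(1/3) = (27 + 0)^(1/3) = (27)^(1/3) = 3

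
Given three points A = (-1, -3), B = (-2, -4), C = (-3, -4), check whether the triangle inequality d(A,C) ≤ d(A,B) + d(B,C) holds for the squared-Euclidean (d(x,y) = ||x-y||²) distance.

d(A,B) = 1² + 1² = 2, d(B,C) = 1² + 0² = 1, d(A,C) = 2² + 1² = 5.
d(A,C) = 5 > 2 + 1 = 3. Triangle inequality is VIOLATED. (Squared-Euclidean is not a metric — this is a counterexample.)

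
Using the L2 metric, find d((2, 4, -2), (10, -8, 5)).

√(Σ(x_i - y_i)²) = √((2 - 10)² + (4 - (-8))² + (-2 - 5)²)
= √((-8)² + 12² + (-7)²) = √(64 + 144 + 49) = √257 ≈ 16.0312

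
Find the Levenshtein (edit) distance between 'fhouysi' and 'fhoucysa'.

Let D[i][j] be the edit distance between the first i characters of 'fhouysi' and the first j characters of 'fhoucysa', with D[i][0] = i, D[0][j] = j, and D[i][j] = D[i-1][j-1] if the characters match, else 1 + min(D[i-1][j], D[i][j-1], D[i-1][j-1]). Filling the table (rows: prefixes of 'fhouysi', columns: prefixes of 'fhoucysa'):
     ε  f  h  o  u  c  y  s  a
  ε  0  1  2  3  4  5  6  7  8
  f  1  0  1  2  3  4  5  6  7
  h  2  1  0  1  2  3  4  5  6
  o  3  2  1  0  1  2  3  4  5
  u  4  3  2  1  0  1  2  3  4
  y  5  4  3  2  1  1  1  2  3
  s  6  5  4  3  2  2  2  1  2
  i  7  6  5  4  3  3  3  2  2
The bottom-right entry gives D[7][8] = 2, so no sequence of fewer than 2 edits works. Backtracking through the table gives one optimal edit sequence (2 edits):
  fhouysi → fhoucysi (ins c @5)
  fhoucysi → fhoucysa (sub i→a @8)
Edit distance = 2.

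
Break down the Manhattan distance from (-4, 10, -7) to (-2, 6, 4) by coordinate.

Σ|x_i - y_i| = |-4 - (-2)| + |10 - 6| + |-7 - 4| = 2 + 4 + 11 = 17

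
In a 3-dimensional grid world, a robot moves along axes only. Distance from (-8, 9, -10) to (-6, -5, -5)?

Σ|x_i - y_i| = |-8 - (-6)| + |9 - (-5)| + |-10 - (-5)| = 2 + 14 + 5 = 21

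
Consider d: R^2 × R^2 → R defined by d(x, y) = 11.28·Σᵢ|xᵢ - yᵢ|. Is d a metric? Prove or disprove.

Yes. The L1 (Manhattan) norm induces a metric on R^2, and multiplying a metric by a positive constant 11.28 > 0 preserves all four axioms: non-negativity (11.28·||x-y|| ≥ 0), identity (11.28·||x-y|| = 0 ⟺ ||x-y|| = 0 ⟺ x = y), symmetry (||x-y|| = ||y-x||), and the triangle inequality (11.28·||x-z|| ≤ 11.28·||x-y|| + 11.28·||y-z||). So d is a metric.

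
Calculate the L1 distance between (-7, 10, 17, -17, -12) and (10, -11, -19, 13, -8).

Σ|x_i - y_i| = |-7 - 10| + |10 - (-11)| + |17 - (-19)| + |-17 - 13| + |-12 - (-8)| = 17 + 21 + 36 + 30 + 4 = 108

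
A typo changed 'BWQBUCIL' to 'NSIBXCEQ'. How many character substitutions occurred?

Differing positions: 1, 2, 3, 5, 7, 8. Hamming distance = 6.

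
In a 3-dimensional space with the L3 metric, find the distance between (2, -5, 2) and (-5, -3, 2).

(Σ|x_i - y_i|^3)^(1/3) = (|2 - (-5)|^3 + |-5 - (-3)|^3 + |2 - 2|^3)^(1/3)
= (7^3 + 2^3 + 0^3)^(1/3) = (343 + 8 + 0)^(1/3) = (351)^(1/3) ≈ 7.054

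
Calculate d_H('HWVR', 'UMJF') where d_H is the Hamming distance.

Differing positions: 1, 2, 3, 4. Hamming distance = 4.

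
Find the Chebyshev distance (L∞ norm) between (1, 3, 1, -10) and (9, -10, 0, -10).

max(|x_i - y_i|) = max(|1 - 9|, |3 - (-10)|, |1 - 0|, |-10 - (-10)|) = max(8, 13, 1, 0) = 13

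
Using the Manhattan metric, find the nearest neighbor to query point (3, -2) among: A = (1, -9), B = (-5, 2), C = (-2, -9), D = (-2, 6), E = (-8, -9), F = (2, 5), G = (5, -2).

Distances: d(A) = 9, d(B) = 12, d(C) = 12, d(D) = 13, d(E) = 18, d(F) = 8, d(G) = 2. Nearest: G = (5, -2) with distance 2.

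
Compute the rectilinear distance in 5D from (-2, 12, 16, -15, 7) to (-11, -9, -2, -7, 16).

Σ|x_i - y_i| = |-2 - (-11)| + |12 - (-9)| + |16 - (-2)| + |-15 - (-7)| + |7 - 16| = 9 + 21 + 18 + 8 + 9 = 65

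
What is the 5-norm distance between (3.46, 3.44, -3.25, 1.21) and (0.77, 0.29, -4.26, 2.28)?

(Σ|x_i - y_i|^5)^(1/5) = (|3.46 - 0.77|^5 + |3.44 - 0.29|^5 + |-3.25 - (-4.26)|^5 + |1.21 - 2.28|^5)^(1/5)
= (2.69^5 + 3.15^5 + 1.01^5 + 1.07^5)^(1/5) ≈ (140.8515 + 310.1364 + 1.051 + 1.4026)^(1/5) = (453.4415)^(1/5) ≈ 3.3986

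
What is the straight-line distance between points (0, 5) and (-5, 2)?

√(Σ(x_i - y_i)²) = √((0 - (-5))² + (5 - 2)²)
= √(5² + 3²) = √(25 + 9) = √34 ≈ 5.831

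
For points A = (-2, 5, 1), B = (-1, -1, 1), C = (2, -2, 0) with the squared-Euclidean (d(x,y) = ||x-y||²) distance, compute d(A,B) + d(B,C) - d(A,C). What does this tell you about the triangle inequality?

d(A,B) = 1² + 6² + 0² = 37, d(B,C) = 3² + 1² + 1² = 11, d(A,C) = 4² + 7² + 1² = 66.
d(A,B) + d(B,C) - d(A,C) = 37 + 11 - 66 = 48 - 66 = -18. This is < 0, so the triangle inequality FAILS for these points (squared-Euclidean is not a metric).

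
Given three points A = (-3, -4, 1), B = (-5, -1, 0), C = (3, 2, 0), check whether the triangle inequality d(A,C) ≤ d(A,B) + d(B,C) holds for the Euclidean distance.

d(A,B) = √(2² + 3² + 1²) = √14 ≈ 3.7417, d(B,C) = √(8² + 3² + 0²) = √73 ≈ 8.544, d(A,C) = √(6² + 6² + 1²) = √73 ≈ 8.544.
d(A,C) ≈ 8.544 ≤ 3.7417 + 8.544 = 12.2857. Triangle inequality is satisfied.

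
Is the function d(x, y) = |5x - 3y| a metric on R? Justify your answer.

No. d fails symmetry: d(8, 2) = |5·8 - 3·2| = |34| = 34, but d(2, 8) = |5·2 - 3·8| = |-14| = 14. Since 34 ≠ 14, d(x,y) ≠ d(y,x) in general.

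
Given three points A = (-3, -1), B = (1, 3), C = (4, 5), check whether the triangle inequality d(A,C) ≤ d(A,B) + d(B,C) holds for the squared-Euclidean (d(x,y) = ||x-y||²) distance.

d(A,B) = 4² + 4² = 32, d(B,C) = 3² + 2² = 13, d(A,C) = 7² + 6² = 85.
d(A,C) = 85 > 32 + 13 = 45. Triangle inequality is VIOLATED. (Squared-Euclidean is not a metric — this is a counterexample.)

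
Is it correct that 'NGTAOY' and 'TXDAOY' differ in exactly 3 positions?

Differing positions: 1, 2, 3. Hamming distance = 3, so the claim is true.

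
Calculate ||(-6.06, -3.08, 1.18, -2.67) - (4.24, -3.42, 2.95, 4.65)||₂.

√(Σ(x_i - y_i)²) = √((-6.06 - 4.24)² + (-3.08 - (-3.42))² + (1.18 - 2.95)² + (-2.67 - 4.65)²)
= √((-10.3)² + 0.34² + (-1.77)² + (-7.32)²) = √(106.09 + 0.1156 + 3.1329 + 53.5824) = √162.9209 ≈ 12.764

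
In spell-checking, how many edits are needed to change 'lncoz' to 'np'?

Let D[i][j] be the edit distance between the first i characters of 'lncoz' and the first j characters of 'np', with D[i][0] = i, D[0][j] = j, and D[i][j] = D[i-1][j-1] if the characters match, else 1 + min(D[i-1][j], D[i][j-1], D[i-1][j-1]). Filling the table (rows: prefixes of 'lncoz', columns: prefixes of 'np'):
     ε  n  p
  ε  0  1  2
  l  1  1  2
  n  2  1  2
  c  3  2  2
  o  4  3  3
  z  5  4  4
The bottom-right entry gives D[5][2] = 4, so no sequence of fewer than 4 edits works. Backtracking through the table gives one optimal edit sequence (4 edits):
  lncoz → ncoz (del l @1)
  ncoz → noz (del c @2)
  noz → nz (del o @2)
  nz → np (sub z→p @2)
Edit distance = 4.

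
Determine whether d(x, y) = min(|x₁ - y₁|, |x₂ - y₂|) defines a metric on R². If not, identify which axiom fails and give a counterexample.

No. d fails identity of indiscernibles: take x = (4, 0) and y = (4, 4). Then d(x,y) = min(|4 - 4|, |0 - 4|) = min(0, 4) = 0, yet x ≠ y.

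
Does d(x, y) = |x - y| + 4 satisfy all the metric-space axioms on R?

No. d fails identity of indiscernibles (specifically d(x,x) = 0): d(1, 1) = |1 - 1| + 4 = 0 + 4 = 4 ≠ 0.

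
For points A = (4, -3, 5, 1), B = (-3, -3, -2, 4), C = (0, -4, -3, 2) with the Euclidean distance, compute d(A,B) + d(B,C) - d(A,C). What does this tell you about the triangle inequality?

d(A,B) = √(7² + 0² + 7² + 3²) = √107 ≈ 10.3441, d(B,C) = √(3² + 1² + 1² + 2²) = √15 ≈ 3.873, d(A,C) = √(4² + 1² + 8² + 1²) = √82 ≈ 9.0554.
d(A,B) + d(B,C) - d(A,C) = 10.3441 + 3.873 - 9.0554 = 14.2171 - 9.0554 = 5.1617 (to 4 decimal places). This is ≥ 0, so the triangle inequality holds for these points.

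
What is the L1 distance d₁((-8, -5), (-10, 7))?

Σ|x_i - y_i| = |-8 - (-10)| + |-5 - 7| = 2 + 12 = 14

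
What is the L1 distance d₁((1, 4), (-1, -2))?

Σ|x_i - y_i| = |1 - (-1)| + |4 - (-2)| = 2 + 6 = 8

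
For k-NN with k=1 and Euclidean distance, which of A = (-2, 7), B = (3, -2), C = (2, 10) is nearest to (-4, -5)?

Distances: d(A) ≈ 12.1655, d(B) ≈ 7.6158, d(C) ≈ 16.1555. Nearest: B = (3, -2) with distance 7.6158.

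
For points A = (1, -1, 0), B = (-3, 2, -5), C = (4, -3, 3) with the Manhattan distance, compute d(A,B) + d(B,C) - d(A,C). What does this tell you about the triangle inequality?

d(A,B) = 4 + 3 + 5 = 12, d(B,C) = 7 + 5 + 8 = 20, d(A,C) = 3 + 2 + 3 = 8.
d(A,B) + d(B,C) - d(A,C) = 12 + 20 - 8 = 32 - 8 = 24. This is ≥ 0, so the triangle inequality holds for these points.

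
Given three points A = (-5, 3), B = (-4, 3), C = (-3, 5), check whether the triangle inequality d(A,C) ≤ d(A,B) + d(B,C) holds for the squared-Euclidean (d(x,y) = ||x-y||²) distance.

d(A,B) = 1² + 0² = 1, d(B,C) = 1² + 2² = 5, d(A,C) = 2² + 2² = 8.
d(A,C) = 8 > 1 + 5 = 6. Triangle inequality is VIOLATED. (Squared-Euclidean is not a metric — this is a counterexample.)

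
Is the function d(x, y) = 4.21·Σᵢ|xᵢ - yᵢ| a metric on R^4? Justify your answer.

Yes. The L1 (Manhattan) norm induces a metric on R^4, and multiplying a metric by a positive constant 4.21 > 0 preserves all four axioms: non-negativity (4.21·||x-y|| ≥ 0), identity (4.21·||x-y|| = 0 ⟺ ||x-y|| = 0 ⟺ x = y), symmetry (||x-y|| = ||y-x||), and the triangle inequality (4.21·||x-z|| ≤ 4.21·||x-y|| + 4.21·||y-z||). So d is a metric.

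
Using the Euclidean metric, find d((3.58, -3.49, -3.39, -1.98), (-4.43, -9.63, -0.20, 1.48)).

√(Σ(x_i - y_i)²) = √((3.58 - (-4.43))² + (-3.49 - (-9.63))² + (-3.39 - (-0.2))² + (-1.98 - 1.48)²)
= √(8.01² + 6.14² + (-3.19)² + (-3.46)²) = √(64.1601 + 37.6996 + 10.1761 + 11.9716) = √124.0074 ≈ 11.1359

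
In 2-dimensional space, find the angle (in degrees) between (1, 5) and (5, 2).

With u = (1, 5), v = (5, 2):
u·v = 1·5 + 5·2 = 5 + 10 = 15.
|u| = √(1² + 5²) = √26, |v| = √(5² + 2²) = √29, so |u||v| = √(26·29) = √754.
cos θ = (u·v)/(|u||v|) = 15/√754 ≈ 0.546268
θ = arccos(0.546268) ≈ 56.89°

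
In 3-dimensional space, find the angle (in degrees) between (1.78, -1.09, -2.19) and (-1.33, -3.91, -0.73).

With u = (1.78, -1.09, -2.19), v = (-1.33, -3.91, -0.73):
u·v = 1.78·(-1.33) + (-1.09)·(-3.91) + (-2.19)·(-0.73) = (-2.3674) + 4.2619 + 1.5987 = 3.4932.
|u| = √(1.78² + (-1.09)² + (-2.19)²) = √(3.1684 + 1.1881 + 4.7961) = √9.1526, |v| = √((-1.33)² + (-3.91)² + (-0.73)²) = √(1.7689 + 15.2881 + 0.5329) = √17.5899.
cos θ = (u·v)/(|u||v|) = 3.4932/(√9.1526·√17.5899) ≈ 0.275308
θ = arccos(0.275308) ≈ 74.02°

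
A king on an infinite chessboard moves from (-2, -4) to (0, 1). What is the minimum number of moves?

max(|x_i - y_i|) = max(|-2 - 0|, |-4 - 1|) = max(2, 5) = 5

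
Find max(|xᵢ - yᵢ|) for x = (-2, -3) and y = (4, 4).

max(|x_i - y_i|) = max(|-2 - 4|, |-3 - 4|) = max(6, 7) = 7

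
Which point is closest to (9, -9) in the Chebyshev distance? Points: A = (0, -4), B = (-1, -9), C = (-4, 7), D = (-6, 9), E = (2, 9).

Distances: d(A) = 9, d(B) = 10, d(C) = 16, d(D) = 18, d(E) = 18. Nearest: A = (0, -4) with distance 9.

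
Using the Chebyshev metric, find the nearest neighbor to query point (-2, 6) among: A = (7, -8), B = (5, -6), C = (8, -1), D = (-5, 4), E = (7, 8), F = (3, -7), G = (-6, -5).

Distances: d(A) = 14, d(B) = 12, d(C) = 10, d(D) = 3, d(E) = 9, d(F) = 13, d(G) = 11. Nearest: D = (-5, 4) with distance 3.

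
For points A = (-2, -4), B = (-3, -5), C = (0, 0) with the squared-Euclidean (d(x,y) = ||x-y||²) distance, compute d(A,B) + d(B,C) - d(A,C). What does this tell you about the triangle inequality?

d(A,B) = 1² + 1² = 2, d(B,C) = 3² + 5² = 34, d(A,C) = 2² + 4² = 20.
d(A,B) + d(B,C) - d(A,C) = 2 + 34 - 20 = 36 - 20 = 16. This is ≥ 0, so the triangle inequality holds for these points.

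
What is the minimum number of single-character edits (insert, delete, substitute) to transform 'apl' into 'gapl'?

Let D[i][j] be the edit distance between the first i characters of 'apl' and the first j characters of 'gapl', with D[i][0] = i, D[0][j] = j, and D[i][j] = D[i-1][j-1] if the characters match, else 1 + min(D[i-1][j], D[i][j-1], D[i-1][j-1]). Filling the table (rows: prefixes of 'apl', columns: prefixes of 'gapl'):
     ε  g  a  p  l
  ε  0  1  2  3  4
  a  1  1  1  2  3
  p  2  2  2  1  2
  l  3  3  3  2  1
The bottom-right entry gives D[3][4] = 1, so no sequence of fewer than 1 edit works. Backtracking through the table gives one optimal edit sequence (1 edit):
  apl → gapl (ins g @1)
Edit distance = 1.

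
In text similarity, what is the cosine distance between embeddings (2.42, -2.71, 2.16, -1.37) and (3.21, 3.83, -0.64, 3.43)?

With u = (2.42, -2.71, 2.16, -1.37), v = (3.21, 3.83, -0.64, 3.43):
u·v = 2.42·3.21 + (-2.71)·3.83 + 2.16·(-0.64) + (-1.37)·3.43 = 7.7682 + (-10.3793) + (-1.3824) + (-4.6991) = -8.6926.
|u| = √(2.42² + (-2.71)² + 2.16² + (-1.37)²) = √(5.8564 + 7.3441 + 4.6656 + 1.8769) = √19.743, |v| = √(3.21² + 3.83² + (-0.64)² + 3.43²) = √(10.3041 + 14.6689 + 0.4096 + 11.7649) = √37.1475.
cos θ = (u·v)/(|u||v|) = -8.6926/(√19.743·√37.1475) ≈ -0.321
Cosine distance = 1 - cos θ ≈ 1 - (-0.321) = 1.321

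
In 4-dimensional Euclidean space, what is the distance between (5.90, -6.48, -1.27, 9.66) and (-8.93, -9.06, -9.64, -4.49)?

√(Σ(x_i - y_i)²) = √((5.9 - (-8.93))² + (-6.48 - (-9.06))² + (-1.27 - (-9.64))² + (9.66 - (-4.49))²)
= √(14.83² + 2.58² + 8.37² + 14.15²) = √(219.9289 + 6.6564 + 70.0569 + 200.2225) = √496.8647 ≈ 22.2905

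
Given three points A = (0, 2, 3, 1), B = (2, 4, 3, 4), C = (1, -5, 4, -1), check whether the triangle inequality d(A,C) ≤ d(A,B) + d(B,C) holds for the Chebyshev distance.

d(A,B) = max(2, 2, 0, 3) = 3, d(B,C) = max(1, 9, 1, 5) = 9, d(A,C) = max(1, 7, 1, 2) = 7.
d(A,C) = 7 ≤ 3 + 9 = 12. Triangle inequality is satisfied.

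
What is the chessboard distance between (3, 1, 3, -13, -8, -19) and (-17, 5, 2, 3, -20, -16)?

max(|x_i - y_i|) = max(|3 - (-17)|, |1 - 5|, |3 - 2|, |-13 - 3|, |-8 - (-20)|, |-19 - (-16)|) = max(20, 4, 1, 16, 12, 3) = 20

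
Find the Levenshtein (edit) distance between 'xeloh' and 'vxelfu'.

Let D[i][j] be the edit distance between the first i characters of 'xeloh' and the first j characters of 'vxelfu', with D[i][0] = i, D[0][j] = j, and D[i][j] = D[i-1][j-1] if the characters match, else 1 + min(D[i-1][j], D[i][j-1], D[i-1][j-1]). Filling the table (rows: prefixes of 'xeloh', columns: prefixes of 'vxelfu'):
     ε  v  x  e  l  f  u
  ε  0  1  2  3  4  5  6
  x  1  1  1  2  3  4  5
  e  2  2  2  1  2  3  4
  l  3  3  3  2  1  2  3
  o  4  4  4  3  2  2  3
  h  5  5  5  4  3  3  3
The bottom-right entry gives D[5][6] = 3, so no sequence of fewer than 3 edits works. Backtracking through the table gives one optimal edit sequence (3 edits):
  xeloh → vxeloh (ins v @1)
  vxeloh → vxelfh (sub o→f @5)
  vxelfh → vxelfu (sub h→u @6)
Edit distance = 3.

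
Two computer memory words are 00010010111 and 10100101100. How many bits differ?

Differing positions: 1, 3, 4, 6, 7, 8, 10, 11. Hamming distance = 8.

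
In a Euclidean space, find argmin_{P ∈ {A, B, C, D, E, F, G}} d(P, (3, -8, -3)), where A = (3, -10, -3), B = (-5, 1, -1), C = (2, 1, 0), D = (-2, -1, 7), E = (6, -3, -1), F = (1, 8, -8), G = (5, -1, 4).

Distances: d(A) = 2, d(B) ≈ 12.2066, d(C) ≈ 9.5394, d(D) ≈ 13.1909, d(E) ≈ 6.1644, d(F) ≈ 16.8819, d(G) ≈ 10.0995. Nearest: A = (3, -10, -3) with distance 2.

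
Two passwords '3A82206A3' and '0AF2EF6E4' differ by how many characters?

Differing positions: 1, 3, 5, 6, 8, 9. Hamming distance = 6.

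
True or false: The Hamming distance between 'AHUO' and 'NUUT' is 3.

Differing positions: 1, 2, 4. Hamming distance = 3, so the claim is true.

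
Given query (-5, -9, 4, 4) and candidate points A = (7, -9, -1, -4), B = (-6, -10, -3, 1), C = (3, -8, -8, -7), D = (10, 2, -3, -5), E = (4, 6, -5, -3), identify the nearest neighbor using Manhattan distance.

Distances: d(A) = 25, d(B) = 12, d(C) = 32, d(D) = 42, d(E) = 40. Nearest: B = (-6, -10, -3, 1) with distance 12.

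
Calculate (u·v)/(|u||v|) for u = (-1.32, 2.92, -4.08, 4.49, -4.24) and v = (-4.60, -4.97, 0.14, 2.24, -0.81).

With u = (-1.32, 2.92, -4.08, 4.49, -4.24), v = (-4.60, -4.97, 0.14, 2.24, -0.81):
u·v = (-1.32)·(-4.6) + 2.92·(-4.97) + (-4.08)·0.14 + 4.49·2.24 + (-4.24)·(-0.81) = 6.072 + (-14.5124) + (-0.5712) + 10.0576 + 3.4344 = 4.4804.
|u| = √((-1.32)² + 2.92² + (-4.08)² + 4.49² + (-4.24)²) = √(1.7424 + 8.5264 + 16.6464 + 20.1601 + 17.9776) = √65.0529, |v| = √((-4.6)² + (-4.97)² + 0.14² + 2.24² + (-0.81)²) = √(21.16 + 24.7009 + 0.0196 + 5.0176 + 0.6561) = √51.5542.
cos θ = (u·v)/(|u||v|) = 4.4804/(√65.0529·√51.5542) ≈ 0.0774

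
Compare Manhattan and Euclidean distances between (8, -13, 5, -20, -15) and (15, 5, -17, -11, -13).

L1 = |8 - 15| + |-13 - 5| + |5 - (-17)| + |-20 - (-11)| + |-15 - (-13)| = 7 + 18 + 22 + 9 + 2 = 58
L2 = √(7² + 18² + 22² + 9² + 2²) = √942 ≈ 30.692
L1 ≥ L2 always (equality iff movement is along one axis); L1 > L2 here.
Ratio L1/L2 = 58/√942 ≈ 1.8897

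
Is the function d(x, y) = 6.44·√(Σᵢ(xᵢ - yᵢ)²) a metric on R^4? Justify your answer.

Yes. The L2 (Euclidean) norm induces a metric on R^4, and multiplying a metric by a positive constant 6.44 > 0 preserves all four axioms: non-negativity (6.44·||x-y|| ≥ 0), identity (6.44·||x-y|| = 0 ⟺ ||x-y|| = 0 ⟺ x = y), symmetry (||x-y|| = ||y-x||), and the triangle inequality (6.44·||x-z|| ≤ 6.44·||x-y|| + 6.44·||y-z||). So d is a metric.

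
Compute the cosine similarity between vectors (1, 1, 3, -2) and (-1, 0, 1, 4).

With u = (1, 1, 3, -2), v = (-1, 0, 1, 4):
u·v = 1·(-1) + 1·0 + 3·1 + (-2)·4 = (-1) + 0 + 3 + (-8) = -6.
|u| = √(1² + 1² + 3² + (-2)²) = √15, |v| = √((-1)² + 0² + 1² + 4²) = √18, so |u||v| = √(15·18) = √270.
cos θ = (u·v)/(|u||v|) = -6/√270 ≈ -0.3651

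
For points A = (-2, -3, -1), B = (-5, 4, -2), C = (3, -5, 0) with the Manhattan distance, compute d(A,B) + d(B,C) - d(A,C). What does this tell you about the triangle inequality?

d(A,B) = 3 + 7 + 1 = 11, d(B,C) = 8 + 9 + 2 = 19, d(A,C) = 5 + 2 + 1 = 8.
d(A,B) + d(B,C) - d(A,C) = 11 + 19 - 8 = 30 - 8 = 22. This is ≥ 0, so the triangle inequality holds for these points.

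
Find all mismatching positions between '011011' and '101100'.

Differing positions: 1, 2, 4, 5, 6. Hamming distance = 5.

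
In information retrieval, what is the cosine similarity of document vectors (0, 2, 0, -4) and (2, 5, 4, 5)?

With u = (0, 2, 0, -4), v = (2, 5, 4, 5):
u·v = 0·2 + 2·5 + 0·4 + (-4)·5 = 0 + 10 + 0 + (-20) = -10.
|u| = √(0² + 2² + 0² + (-4)²) = √20, |v| = √(2² + 5² + 4² + 5²) = √70, so |u||v| = √(20·70) = √1400.
cos θ = (u·v)/(|u||v|) = -10/√1400 ≈ -0.2673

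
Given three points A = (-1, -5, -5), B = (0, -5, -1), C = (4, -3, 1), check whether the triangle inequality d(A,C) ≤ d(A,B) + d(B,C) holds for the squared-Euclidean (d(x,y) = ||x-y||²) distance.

d(A,B) = 1² + 0² + 4² = 17, d(B,C) = 4² + 2² + 2² = 24, d(A,C) = 5² + 2² + 6² = 65.
d(A,C) = 65 > 17 + 24 = 41. Triangle inequality is VIOLATED. (Squared-Euclidean is not a metric — this is a counterexample.)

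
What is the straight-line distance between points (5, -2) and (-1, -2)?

√(Σ(x_i - y_i)²) = √((5 - (-1))² + (-2 - (-2))²)
= √(6² + 0²) = √(36 + 0) = √36 = 6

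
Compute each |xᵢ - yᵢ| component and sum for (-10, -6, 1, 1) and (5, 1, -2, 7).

Σ|x_i - y_i| = |-10 - 5| + |-6 - 1| + |1 - (-2)| + |1 - 7| = 15 + 7 + 3 + 6 = 31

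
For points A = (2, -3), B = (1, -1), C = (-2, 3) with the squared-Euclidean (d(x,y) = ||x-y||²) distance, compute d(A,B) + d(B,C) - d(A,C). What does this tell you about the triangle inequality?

d(A,B) = 1² + 2² = 5, d(B,C) = 3² + 4² = 25, d(A,C) = 4² + 6² = 52.
d(A,B) + d(B,C) - d(A,C) = 5 + 25 - 52 = 30 - 52 = -22. This is < 0, so the triangle inequality FAILS for these points (squared-Euclidean is not a metric).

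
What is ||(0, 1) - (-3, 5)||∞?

max(|x_i - y_i|) = max(|0 - (-3)|, |1 - 5|) = max(3, 4) = 4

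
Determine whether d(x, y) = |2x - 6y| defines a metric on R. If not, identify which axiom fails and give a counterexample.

No. d fails symmetry: d(4, 8) = |2·4 - 6·8| = |-40| = 40, but d(8, 4) = |2·8 - 6·4| = |-8| = 8. Since 40 ≠ 8, d(x,y) ≠ d(y,x) in general.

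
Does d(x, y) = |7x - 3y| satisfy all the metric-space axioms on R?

No. d fails symmetry: d(9, 2) = |7·9 - 3·2| = |57| = 57, but d(2, 9) = |7·2 - 3·9| = |-13| = 13. Since 57 ≠ 13, d(x,y) ≠ d(y,x) in general.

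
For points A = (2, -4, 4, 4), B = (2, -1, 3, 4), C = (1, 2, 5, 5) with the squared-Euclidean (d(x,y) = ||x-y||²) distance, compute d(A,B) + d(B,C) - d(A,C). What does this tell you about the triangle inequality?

d(A,B) = 0² + 3² + 1² + 0² = 10, d(B,C) = 1² + 3² + 2² + 1² = 15, d(A,C) = 1² + 6² + 1² + 1² = 39.
d(A,B) + d(B,C) - d(A,C) = 10 + 15 - 39 = 25 - 39 = -14. This is < 0, so the triangle inequality FAILS for these points (squared-Euclidean is not a metric).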